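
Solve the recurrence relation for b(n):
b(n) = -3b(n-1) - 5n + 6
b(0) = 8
First-order linear with linear forcing.
Homogeneous solution: b_h(n) = A·(-3)^n.
Try particular b_p(n) = pn + q. Substituting:
  pn + q = -3(p(n-1) + q) - 5n + 6.
Matching the n-coefficient: p = -3p - 5 ⇒ p = - \frac{5}{4}.
Matching constants: q = 3p - 3q + 6 ⇒ q = \frac{9}{16}.
General: b(n) = A·(-3)^n - \frac{5 n}{4} + \frac{9}{16}.
Apply b(0) = 8: A + \frac{9}{16} = 8 ⇒ A = \frac{119}{16}.
So b(n) = \frac{119 \left(-3\right)^{n}}{16} - \frac{5 n}{4} + \frac{9}{16}.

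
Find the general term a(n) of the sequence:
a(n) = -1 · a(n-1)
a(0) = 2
Pure geometric recurrence with ratio -1.
By induction a(n) = a(0) · (-1)^n = 2 \left(-1\right)^{n}.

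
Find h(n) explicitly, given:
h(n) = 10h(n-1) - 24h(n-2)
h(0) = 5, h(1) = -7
Characteristic equation: x² - 10x + 24 = 0, which factors as (x - (6))(x - (4)) = 0.
Roots r₁ = 6, r₂ = 4 (distinct).
General solution: h(n) = A·(6)^n + B·(4)^n.
From h(0) = 5: A + B = 5.
From h(1) = -7: 6A + 4B = -7.
Solving: A = - \frac{27}{2}, B = \frac{37}{2}.
So h(n) = \frac{37 \cdot 4^{n}}{2} - \frac{27 \cdot 6^{n}}{2}.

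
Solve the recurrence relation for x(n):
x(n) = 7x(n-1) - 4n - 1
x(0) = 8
First-order linear with linear forcing.
Homogeneous solution: x_h(n) = A·(7)^n.
Try particular x_p(n) = pn + q. Substituting:
  pn + q = 7(p(n-1) + q) - 4n - 1.
Matching the n-coefficient: p = 7p - 4 ⇒ p = \frac{2}{3}.
Matching constants: q = -7p + 7q - 1 ⇒ q = \frac{17}{18}.
General: x(n) = A·(7)^n + \frac{2 n}{3} + \frac{17}{18}.
Apply x(0) = 8: A + \frac{17}{18} = 8 ⇒ A = \frac{127}{18}.
So x(n) = \frac{127 \cdot 7^{n}}{18} + \frac{2 n}{3} + \frac{17}{18}.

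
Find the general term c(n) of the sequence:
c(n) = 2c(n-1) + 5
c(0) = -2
First-order linear non-homogeneous.
Homogeneous solution: c_h(n) = A·(2)^n.
Try constant particular solution c_p = K: K = 2K + 5 ⇒ K = -5.
General: c(n) = A·(2)^n - 5.
Apply c(0) = -2: A - 5 = -2 ⇒ A = 3.
So c(n) = 3 \cdot 2^{n} - 5.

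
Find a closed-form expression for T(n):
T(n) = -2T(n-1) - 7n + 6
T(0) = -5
First-order linear with linear forcing.
Homogeneous solution: T_h(n) = A·(-2)^n.
Try particular T_p(n) = pn + q. Substituting:
  pn + q = -2(p(n-1) + q) - 7n + 6.
Matching the n-coefficient: p = -2p - 7 ⇒ p = - \frac{7}{3}.
Matching constants: q = 2p - 2q + 6 ⇒ q = \frac{4}{9}.
General: T(n) = A·(-2)^n - \frac{7 n}{3} + \frac{4}{9}.
Apply T(0) = -5: A + \frac{4}{9} = -5 ⇒ A = - \frac{49}{9}.
So T(n) = - \frac{49 \left(-2\right)^{n}}{9} - \frac{7 n}{3} + \frac{4}{9}.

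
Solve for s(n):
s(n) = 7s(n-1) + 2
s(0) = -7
First-order linear non-homogeneous.
Homogeneous solution: s_h(n) = A·(7)^n.
Try constant particular solution s_p = K: K = 7K + 2 ⇒ K = - \frac{1}{3}.
General: s(n) = A·(7)^n - \frac{1}{3}.
Apply s(0) = -7: A - \frac{1}{3} = -7 ⇒ A = - \frac{20}{3}.
So s(n) = - \frac{20 \cdot 7^{n}}{3} - \frac{1}{3}.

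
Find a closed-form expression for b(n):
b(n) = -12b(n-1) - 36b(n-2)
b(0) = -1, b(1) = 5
Characteristic equation: x² + 12x + 36 = 0, which is (x - (-6))².
Repeated root r = -6.
General solution: b(n) = (A + Bn)·(-6)^n.
From b(0) = -1: A = -1.
From b(1) = 5: (A + B)·(-6) = 5 ⇒ B = \frac{1}{6}.
So b(n) = \left(\frac{n}{6} - 1\right) \cdot (-6)^n.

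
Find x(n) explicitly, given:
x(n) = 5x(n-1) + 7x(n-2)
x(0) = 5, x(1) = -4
Characteristic equation: x² - 5x - 7 = 0.
Discriminant Δ = (5)² + 4·(7) = 53.
Roots r₁,₂ = (5 ± √53)/2, so r₁ = \frac{5}{2} + \frac{\sqrt{53}}{2}, r₂ = \frac{5}{2} - \frac{\sqrt{53}}{2}.
General solution: x(n) = A·r₁^n + B·r₂^n.
From the initial conditions, A + B = 5 and r₁A + r₂B = -4.
Since r₁ - r₂ = √53: A = (-4 - (5)r₂)/√53 = \frac{5}{2} - \frac{33 \sqrt{53}}{106}, and B = 5 - A = \frac{33 \sqrt{53}}{106} + \frac{5}{2}.
So x(n) = \left(\frac{5}{2} - \frac{33 \sqrt{53}}{106}\right)\left(\frac{5}{2} + \frac{\sqrt{53}}{2}\right)^n + \left(\frac{33 \sqrt{53}}{106} + \frac{5}{2}\right)\left(\frac{5}{2} - \frac{\sqrt{53}}{2}\right)^n.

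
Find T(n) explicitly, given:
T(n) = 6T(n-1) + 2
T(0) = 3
First-order linear non-homogeneous.
Homogeneous solution: T_h(n) = A·(6)^n.
Try constant particular solution T_p = K: K = 6K + 2 ⇒ K = - \frac{2}{5}.
General: T(n) = A·(6)^n - \frac{2}{5}.
Apply T(0) = 3: A - \frac{2}{5} = 3 ⇒ A = \frac{17}{5}.
So T(n) = \frac{17 \cdot 6^{n}}{5} - \frac{2}{5}.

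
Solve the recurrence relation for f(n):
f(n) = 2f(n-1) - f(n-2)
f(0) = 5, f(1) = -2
Characteristic equation: x² - 2x + 1 = 0, which is (x - (1))².
Repeated root r = 1.
General solution: f(n) = (A + Bn)·(1)^n.
From f(0) = 5: A = 5.
From f(1) = -2: (A + B)·(1) = -2 ⇒ B = -7.
So f(n) = \left(5 - 7 n\right) \cdot (1)^n.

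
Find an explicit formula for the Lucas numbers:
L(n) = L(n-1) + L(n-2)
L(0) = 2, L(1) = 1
This is the Lucas sequence.
Characteristic equation: x² - x - 1 = 0; roots r₁ = \frac{1}{2} + \frac{\sqrt{5}}{2}, r₂ = \frac{1}{2} - \frac{\sqrt{5}}{2}.
General: L(n) = A·r₁^n + B·r₂^n. Solving with L(0)=2, L(1)=1 gives A = 1, B = 1.
So L(n) = 2^{- n} \left(\left(1 - \sqrt{5}\right)^{n} + \left(1 + \sqrt{5}\right)^{n}\right).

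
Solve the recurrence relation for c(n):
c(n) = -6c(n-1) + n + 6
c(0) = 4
First-order linear with linear forcing.
Homogeneous solution: c_h(n) = A·(-6)^n.
Try particular c_p(n) = pn + q. Substituting:
  pn + q = -6(p(n-1) + q) + n + 6.
Matching the n-coefficient: p = -6p + 1 ⇒ p = \frac{1}{7}.
Matching constants: q = 6p - 6q + 6 ⇒ q = \frac{48}{49}.
General: c(n) = A·(-6)^n + \frac{n}{7} + \frac{48}{49}.
Apply c(0) = 4: A + \frac{48}{49} = 4 ⇒ A = \frac{148}{49}.
So c(n) = \frac{148 \left(-6\right)^{n}}{49} + \frac{n}{7} + \frac{48}{49}.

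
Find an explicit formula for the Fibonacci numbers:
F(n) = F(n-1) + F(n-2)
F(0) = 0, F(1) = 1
This is the Fibonacci sequence.
Characteristic equation: x² - x - 1 = 0; roots r₁ = \frac{1}{2} + \frac{\sqrt{5}}{2}, r₂ = \frac{1}{2} - \frac{\sqrt{5}}{2}.
General: F(n) = A·r₁^n + B·r₂^n. Solving with F(0)=0, F(1)=1 gives A = \frac{\sqrt{5}}{5}, B = - \frac{\sqrt{5}}{5}.
So F(n) = \frac{2^{- n} \sqrt{5} \left(- \left(1 - \sqrt{5}\right)^{n} + \left(1 + \sqrt{5}\right)^{n}\right)}{5}.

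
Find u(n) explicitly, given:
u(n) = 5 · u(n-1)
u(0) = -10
Pure geometric recurrence with ratio 5.
By induction u(n) = u(0) · (5)^n = - 10 \cdot 5^{n}.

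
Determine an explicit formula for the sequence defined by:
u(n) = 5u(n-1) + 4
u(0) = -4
First-order linear non-homogeneous.
Homogeneous solution: u_h(n) = A·(5)^n.
Try constant particular solution u_p = K: K = 5K + 4 ⇒ K = -1.
General: u(n) = A·(5)^n - 1.
Apply u(0) = -4: A - 1 = -4 ⇒ A = -3.
So u(n) = - 3 \cdot 5^{n} - 1.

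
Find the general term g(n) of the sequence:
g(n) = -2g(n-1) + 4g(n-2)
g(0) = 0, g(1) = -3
Characteristic equation: x² + 2x - 4 = 0.
Discriminant Δ = (-2)² + 4·(4) = 20.
Roots r₁,₂ = (-2 ± √20)/2, so r₁ = -1 + \sqrt{5}, r₂ = - \sqrt{5} - 1.
General solution: g(n) = A·r₁^n + B·r₂^n.
From the initial conditions, A + B = 0 and r₁A + r₂B = -3.
Since r₁ - r₂ = √20: A = (-3 - (0)r₂)/√20 = - \frac{3 \sqrt{5}}{10}, and B = 0 - A = \frac{3 \sqrt{5}}{10}.
So g(n) = \left(- \frac{3 \sqrt{5}}{10}\right)\left(-1 + \sqrt{5}\right)^n + \left(\frac{3 \sqrt{5}}{10}\right)\left(- \sqrt{5} - 1\right)^n.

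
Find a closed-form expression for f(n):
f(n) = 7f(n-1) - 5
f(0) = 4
First-order linear non-homogeneous.
Homogeneous solution: f_h(n) = A·(7)^n.
Try constant particular solution f_p = K: K = 7K - 5 ⇒ K = \frac{5}{6}.
General: f(n) = A·(7)^n + \frac{5}{6}.
Apply f(0) = 4: A + \frac{5}{6} = 4 ⇒ A = \frac{19}{6}.
So f(n) = \frac{19 \cdot 7^{n}}{6} + \frac{5}{6}.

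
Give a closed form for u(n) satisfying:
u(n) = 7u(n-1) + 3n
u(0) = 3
First-order linear with linear forcing.
Homogeneous solution: u_h(n) = A·(7)^n.
Try particular u_p(n) = pn + q. Substituting:
  pn + q = 7(p(n-1) + q) + 3n.
Matching the n-coefficient: p = 7p + 3 ⇒ p = - \frac{1}{2}.
Matching constants: q = -7p + 7q ⇒ q = - \frac{7}{12}.
General: u(n) = A·(7)^n - \frac{n}{2} - \frac{7}{12}.
Apply u(0) = 3: A - \frac{7}{12} = 3 ⇒ A = \frac{43}{12}.
So u(n) = \frac{43 \cdot 7^{n}}{12} - \frac{n}{2} - \frac{7}{12}.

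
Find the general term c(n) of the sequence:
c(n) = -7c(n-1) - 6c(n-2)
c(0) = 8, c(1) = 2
Characteristic equation: x² + 7x + 6 = 0, which factors as (x - (-6))(x - (-1)) = 0.
Roots r₁ = -6, r₂ = -1 (distinct).
General solution: c(n) = A·(-6)^n + B·(-1)^n.
From c(0) = 8: A + B = 8.
From c(1) = 2: -6A - B = 2.
Solving: A = -2, B = 10.
So c(n) = 10 \left(-1\right)^{n} - 2 \left(-6\right)^{n}.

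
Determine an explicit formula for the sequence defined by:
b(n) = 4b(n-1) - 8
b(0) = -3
First-order linear non-homogeneous.
Homogeneous solution: b_h(n) = A·(4)^n.
Try constant particular solution b_p = K: K = 4K - 8 ⇒ K = \frac{8}{3}.
General: b(n) = A·(4)^n + \frac{8}{3}.
Apply b(0) = -3: A + \frac{8}{3} = -3 ⇒ A = - \frac{17}{3}.
So b(n) = \frac{8}{3} - \frac{17 \cdot 4^{n}}{3}.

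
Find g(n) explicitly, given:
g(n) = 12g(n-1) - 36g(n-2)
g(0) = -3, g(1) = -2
Characteristic equation: x² - 12x + 36 = 0, which is (x - (6))².
Repeated root r = 6.
General solution: g(n) = (A + Bn)·(6)^n.
From g(0) = -3: A = -3.
From g(1) = -2: (A + B)·(6) = -2 ⇒ B = \frac{8}{3}.
So g(n) = \left(\frac{8 n}{3} - 3\right) \cdot (6)^n.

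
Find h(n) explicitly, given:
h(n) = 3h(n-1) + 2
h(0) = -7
First-order linear non-homogeneous.
Homogeneous solution: h_h(n) = A·(3)^n.
Try constant particular solution h_p = K: K = 3K + 2 ⇒ K = -1.
General: h(n) = A·(3)^n - 1.
Apply h(0) = -7: A - 1 = -7 ⇒ A = -6.
So h(n) = - 6 \cdot 3^{n} - 1.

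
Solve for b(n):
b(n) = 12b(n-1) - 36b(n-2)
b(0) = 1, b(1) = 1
Characteristic equation: x² - 12x + 36 = 0, which is (x - (6))².
Repeated root r = 6.
General solution: b(n) = (A + Bn)·(6)^n.
From b(0) = 1: A = 1.
From b(1) = 1: (A + B)·(6) = 1 ⇒ B = - \frac{5}{6}.
So b(n) = \left(1 - \frac{5 n}{6}\right) \cdot (6)^n.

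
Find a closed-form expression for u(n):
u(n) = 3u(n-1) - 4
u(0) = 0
First-order linear non-homogeneous.
Homogeneous solution: u_h(n) = A·(3)^n.
Try constant particular solution u_p = K: K = 3K - 4 ⇒ K = 2.
General: u(n) = A·(3)^n + 2.
Apply u(0) = 0: A + 2 = 0 ⇒ A = -2.
So u(n) = 2 - 2 \cdot 3^{n}.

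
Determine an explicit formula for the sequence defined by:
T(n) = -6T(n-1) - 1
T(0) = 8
First-order linear non-homogeneous.
Homogeneous solution: T_h(n) = A·(-6)^n.
Try constant particular solution T_p = K: K = -6K - 1 ⇒ K = - \frac{1}{7}.
General: T(n) = A·(-6)^n - \frac{1}{7}.
Apply T(0) = 8: A - \frac{1}{7} = 8 ⇒ A = \frac{57}{7}.
So T(n) = \frac{57 \left(-6\right)^{n}}{7} - \frac{1}{7}.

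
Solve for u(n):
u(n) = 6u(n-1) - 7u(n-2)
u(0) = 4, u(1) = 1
Characteristic equation: x² - 6x + 7 = 0.
Discriminant Δ = (6)² + 4·(-7) = 8.
Roots r₁,₂ = (6 ± √8)/2, so r₁ = \sqrt{2} + 3, r₂ = 3 - \sqrt{2}.
General solution: u(n) = A·r₁^n + B·r₂^n.
From the initial conditions, A + B = 4 and r₁A + r₂B = 1.
Since r₁ - r₂ = √8: A = (1 - (4)r₂)/√8 = 2 - \frac{11 \sqrt{2}}{4}, and B = 4 - A = 2 + \frac{11 \sqrt{2}}{4}.
So u(n) = \left(2 - \frac{11 \sqrt{2}}{4}\right)\left(\sqrt{2} + 3\right)^n + \left(2 + \frac{11 \sqrt{2}}{4}\right)\left(3 - \sqrt{2}\right)^n.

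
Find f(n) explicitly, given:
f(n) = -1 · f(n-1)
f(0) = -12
Pure geometric recurrence with ratio -1.
By induction f(n) = f(0) · (-1)^n = - 12 \left(-1\right)^{n}.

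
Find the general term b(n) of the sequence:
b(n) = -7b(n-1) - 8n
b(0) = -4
First-order linear with linear forcing.
Homogeneous solution: b_h(n) = A·(-7)^n.
Try particular b_p(n) = pn + q. Substituting:
  pn + q = -7(p(n-1) + q) - 8n.
Matching the n-coefficient: p = -7p - 8 ⇒ p = -1.
Matching constants: q = 7p - 7q ⇒ q = - \frac{7}{8}.
General: b(n) = A·(-7)^n - n - \frac{7}{8}.
Apply b(0) = -4: A - \frac{7}{8} = -4 ⇒ A = - \frac{25}{8}.
So b(n) = - \frac{25 \left(-7\right)^{n}}{8} - n - \frac{7}{8}.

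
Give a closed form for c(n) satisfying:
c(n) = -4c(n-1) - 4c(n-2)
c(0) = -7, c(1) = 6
Characteristic equation: x² + 4x + 4 = 0, which is (x - (-2))².
Repeated root r = -2.
General solution: c(n) = (A + Bn)·(-2)^n.
From c(0) = -7: A = -7.
From c(1) = 6: (A + B)·(-2) = 6 ⇒ B = 4.
So c(n) = \left(4 n - 7\right) \cdot (-2)^n.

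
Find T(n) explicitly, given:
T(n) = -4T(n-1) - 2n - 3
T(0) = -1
First-order linear with linear forcing.
Homogeneous solution: T_h(n) = A·(-4)^n.
Try particular T_p(n) = pn + q. Substituting:
  pn + q = -4(p(n-1) + q) - 2n - 3.
Matching the n-coefficient: p = -4p - 2 ⇒ p = - \frac{2}{5}.
Matching constants: q = 4p - 4q - 3 ⇒ q = - \frac{23}{25}.
General: T(n) = A·(-4)^n - \frac{2 n}{5} - \frac{23}{25}.
Apply T(0) = -1: A - \frac{23}{25} = -1 ⇒ A = - \frac{2}{25}.
So T(n) = - \frac{2 \left(-4\right)^{n}}{25} - \frac{2 n}{5} - \frac{23}{25}.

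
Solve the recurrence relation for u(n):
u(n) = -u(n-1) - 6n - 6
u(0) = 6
First-order linear with linear forcing.
Homogeneous solution: u_h(n) = A·(-1)^n.
Try particular u_p(n) = pn + q. Substituting:
  pn + q = -(p(n-1) + q) - 6n - 6.
Matching the n-coefficient: p = -p - 6 ⇒ p = -3.
Matching constants: q = p - q - 6 ⇒ q = - \frac{9}{2}.
General: u(n) = A·(-1)^n - 3 n - \frac{9}{2}.
Apply u(0) = 6: A - \frac{9}{2} = 6 ⇒ A = \frac{21}{2}.
So u(n) = \frac{21 \left(-1\right)^{n}}{2} - 3 n - \frac{9}{2}.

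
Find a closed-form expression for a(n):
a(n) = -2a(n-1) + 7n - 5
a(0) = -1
First-order linear with linear forcing.
Homogeneous solution: a_h(n) = A·(-2)^n.
Try particular a_p(n) = pn + q. Substituting:
  pn + q = -2(p(n-1) + q) + 7n - 5.
Matching the n-coefficient: p = -2p + 7 ⇒ p = \frac{7}{3}.
Matching constants: q = 2p - 2q - 5 ⇒ q = - \frac{1}{9}.
General: a(n) = A·(-2)^n + \frac{7 n}{3} - \frac{1}{9}.
Apply a(0) = -1: A - \frac{1}{9} = -1 ⇒ A = - \frac{8}{9}.
So a(n) = - \frac{8 \left(-2\right)^{n}}{9} + \frac{7 n}{3} - \frac{1}{9}.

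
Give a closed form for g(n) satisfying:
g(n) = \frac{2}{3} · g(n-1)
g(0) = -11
Pure geometric recurrence with ratio \frac{2}{3}.
By induction g(n) = g(0) · (\frac{2}{3})^n = - 11 \left(\frac{2}{3}\right)^{n}.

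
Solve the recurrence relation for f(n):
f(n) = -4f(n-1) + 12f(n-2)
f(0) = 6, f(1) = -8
Characteristic equation: x² + 4x - 12 = 0, which factors as (x - (2))(x - (-6)) = 0.
Roots r₁ = 2, r₂ = -6 (distinct).
General solution: f(n) = A·(2)^n + B·(-6)^n.
From f(0) = 6: A + B = 6.
From f(1) = -8: 2A - 6B = -8.
Solving: A = \frac{7}{2}, B = \frac{5}{2}.
So f(n) = \frac{5 \left(-6\right)^{n}}{2} + \frac{7 \cdot 2^{n}}{2}.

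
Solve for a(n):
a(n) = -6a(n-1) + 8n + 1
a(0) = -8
First-order linear with linear forcing.
Homogeneous solution: a_h(n) = A·(-6)^n.
Try particular a_p(n) = pn + q. Substituting:
  pn + q = -6(p(n-1) + q) + 8n + 1.
Matching the n-coefficient: p = -6p + 8 ⇒ p = \frac{8}{7}.
Matching constants: q = 6p - 6q + 1 ⇒ q = \frac{55}{49}.
General: a(n) = A·(-6)^n + \frac{8 n}{7} + \frac{55}{49}.
Apply a(0) = -8: A + \frac{55}{49} = -8 ⇒ A = - \frac{447}{49}.
So a(n) = - \frac{447 \left(-6\right)^{n}}{49} + \frac{8 n}{7} + \frac{55}{49}.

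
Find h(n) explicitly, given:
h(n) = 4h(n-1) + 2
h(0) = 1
First-order linear non-homogeneous.
Homogeneous solution: h_h(n) = A·(4)^n.
Try constant particular solution h_p = K: K = 4K + 2 ⇒ K = - \frac{2}{3}.
General: h(n) = A·(4)^n - \frac{2}{3}.
Apply h(0) = 1: A - \frac{2}{3} = 1 ⇒ A = \frac{5}{3}.
So h(n) = \frac{5 \cdot 4^{n}}{3} - \frac{2}{3}.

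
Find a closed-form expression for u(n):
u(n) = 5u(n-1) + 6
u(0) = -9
First-order linear non-homogeneous.
Homogeneous solution: u_h(n) = A·(5)^n.
Try constant particular solution u_p = K: K = 5K + 6 ⇒ K = - \frac{3}{2}.
General: u(n) = A·(5)^n - \frac{3}{2}.
Apply u(0) = -9: A - \frac{3}{2} = -9 ⇒ A = - \frac{15}{2}.
So u(n) = - \frac{15 \cdot 5^{n}}{2} - \frac{3}{2}.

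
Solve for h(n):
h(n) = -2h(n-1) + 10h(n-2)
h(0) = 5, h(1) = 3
Characteristic equation: x² + 2x - 10 = 0.
Discriminant Δ = (-2)² + 4·(10) = 44.
Roots r₁,₂ = (-2 ± √44)/2, so r₁ = -1 + \sqrt{11}, r₂ = - \sqrt{11} - 1.
General solution: h(n) = A·r₁^n + B·r₂^n.
From the initial conditions, A + B = 5 and r₁A + r₂B = 3.
Since r₁ - r₂ = √44: A = (3 - (5)r₂)/√44 = \frac{4 \sqrt{11}}{11} + \frac{5}{2}, and B = 5 - A = \frac{5}{2} - \frac{4 \sqrt{11}}{11}.
So h(n) = \left(\frac{4 \sqrt{11}}{11} + \frac{5}{2}\right)\left(-1 + \sqrt{11}\right)^n + \left(\frac{5}{2} - \frac{4 \sqrt{11}}{11}\right)\left(- \sqrt{11} - 1\right)^n.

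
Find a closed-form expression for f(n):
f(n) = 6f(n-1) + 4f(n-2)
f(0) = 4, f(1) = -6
Characteristic equation: x² - 6x - 4 = 0.
Discriminant Δ = (6)² + 4·(4) = 52.
Roots r₁,₂ = (6 ± √52)/2, so r₁ = 3 + \sqrt{13}, r₂ = 3 - \sqrt{13}.
General solution: f(n) = A·r₁^n + B·r₂^n.
From the initial conditions, A + B = 4 and r₁A + r₂B = -6.
Since r₁ - r₂ = √52: A = (-6 - (4)r₂)/√52 = 2 - \frac{9 \sqrt{13}}{13}, and B = 4 - A = 2 + \frac{9 \sqrt{13}}{13}.
So f(n) = \left(2 - \frac{9 \sqrt{13}}{13}\right)\left(3 + \sqrt{13}\right)^n + \left(2 + \frac{9 \sqrt{13}}{13}\right)\left(3 - \sqrt{13}\right)^n.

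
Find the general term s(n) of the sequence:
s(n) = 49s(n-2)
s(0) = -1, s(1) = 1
Characteristic equation: x² - 49 = 0, which factors as (x - (7))(x - (-7)) = 0.
Roots r₁ = 7, r₂ = -7 (distinct).
General solution: s(n) = A·(7)^n + B·(-7)^n.
From s(0) = -1: A + B = -1.
From s(1) = 1: 7A - 7B = 1.
Solving: A = - \frac{3}{7}, B = - \frac{4}{7}.
So s(n) = - \frac{4 \left(-7\right)^{n}}{7} - \frac{3 \cdot 7^{n}}{7}.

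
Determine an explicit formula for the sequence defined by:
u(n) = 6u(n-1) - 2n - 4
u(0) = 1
First-order linear with linear forcing.
Homogeneous solution: u_h(n) = A·(6)^n.
Try particular u_p(n) = pn + q. Substituting:
  pn + q = 6(p(n-1) + q) - 2n - 4.
Matching the n-coefficient: p = 6p - 2 ⇒ p = \frac{2}{5}.
Matching constants: q = -6p + 6q - 4 ⇒ q = \frac{32}{25}.
General: u(n) = A·(6)^n + \frac{2 n}{5} + \frac{32}{25}.
Apply u(0) = 1: A + \frac{32}{25} = 1 ⇒ A = - \frac{7}{25}.
So u(n) = - \frac{7 \cdot 6^{n}}{25} + \frac{2 n}{5} + \frac{32}{25}.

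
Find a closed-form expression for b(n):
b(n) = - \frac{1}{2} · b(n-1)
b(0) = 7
Pure geometric recurrence with ratio - \frac{1}{2}.
By induction b(n) = b(0) · (- \frac{1}{2})^n = 7 \left(- \frac{1}{2}\right)^{n}.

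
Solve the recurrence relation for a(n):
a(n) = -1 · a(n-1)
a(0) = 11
Pure geometric recurrence with ratio -1.
By induction a(n) = a(0) · (-1)^n = 11 \left(-1\right)^{n}.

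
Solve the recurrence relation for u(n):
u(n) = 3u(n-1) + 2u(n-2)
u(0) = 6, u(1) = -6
Characteristic equation: x² - 3x - 2 = 0.
Discriminant Δ = (3)² + 4·(2) = 17.
Roots r₁,₂ = (3 ± √17)/2, so r₁ = \frac{3}{2} + \frac{\sqrt{17}}{2}, r₂ = \frac{3}{2} - \frac{\sqrt{17}}{2}.
General solution: u(n) = A·r₁^n + B·r₂^n.
From the initial conditions, A + B = 6 and r₁A + r₂B = -6.
Since r₁ - r₂ = √17: A = (-6 - (6)r₂)/√17 = 3 - \frac{15 \sqrt{17}}{17}, and B = 6 - A = 3 + \frac{15 \sqrt{17}}{17}.
So u(n) = \left(3 - \frac{15 \sqrt{17}}{17}\right)\left(\frac{3}{2} + \frac{\sqrt{17}}{2}\right)^n + \left(3 + \frac{15 \sqrt{17}}{17}\right)\left(\frac{3}{2} - \frac{\sqrt{17}}{2}\right)^n.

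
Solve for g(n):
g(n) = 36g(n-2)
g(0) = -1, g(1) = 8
Characteristic equation: x² - 36 = 0, which factors as (x - (-6))(x - (6)) = 0.
Roots r₁ = -6, r₂ = 6 (distinct).
General solution: g(n) = A·(-6)^n + B·(6)^n.
From g(0) = -1: A + B = -1.
From g(1) = 8: -6A + 6B = 8.
Solving: A = - \frac{7}{6}, B = \frac{1}{6}.
So g(n) = - \frac{7 \left(-6\right)^{n}}{6} + \frac{6^{n}}{6}.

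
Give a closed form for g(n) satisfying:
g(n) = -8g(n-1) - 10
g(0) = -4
First-order linear non-homogeneous.
Homogeneous solution: g_h(n) = A·(-8)^n.
Try constant particular solution g_p = K: K = -8K - 10 ⇒ K = - \frac{10}{9}.
General: g(n) = A·(-8)^n - \frac{10}{9}.
Apply g(0) = -4: A - \frac{10}{9} = -4 ⇒ A = - \frac{26}{9}.
So g(n) = - \frac{26 \left(-8\right)^{n}}{9} - \frac{10}{9}.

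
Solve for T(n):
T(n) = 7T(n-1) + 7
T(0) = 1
First-order linear non-homogeneous.
Homogeneous solution: T_h(n) = A·(7)^n.
Try constant particular solution T_p = K: K = 7K + 7 ⇒ K = - \frac{7}{6}.
General: T(n) = A·(7)^n - \frac{7}{6}.
Apply T(0) = 1: A - \frac{7}{6} = 1 ⇒ A = \frac{13}{6}.
So T(n) = \frac{13 \cdot 7^{n}}{6} - \frac{7}{6}.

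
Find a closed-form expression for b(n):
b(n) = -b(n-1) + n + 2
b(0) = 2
First-order linear with linear forcing.
Homogeneous solution: b_h(n) = A·(-1)^n.
Try particular b_p(n) = pn + q. Substituting:
  pn + q = -(p(n-1) + q) + n + 2.
Matching the n-coefficient: p = -p + 1 ⇒ p = \frac{1}{2}.
Matching constants: q = p - q + 2 ⇒ q = \frac{5}{4}.
General: b(n) = A·(-1)^n + \frac{n}{2} + \frac{5}{4}.
Apply b(0) = 2: A + \frac{5}{4} = 2 ⇒ A = \frac{3}{4}.
So b(n) = \frac{3 \left(-1\right)^{n}}{4} + \frac{n}{2} + \frac{5}{4}.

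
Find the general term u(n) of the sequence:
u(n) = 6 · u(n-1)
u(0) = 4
Pure geometric recurrence with ratio 6.
By induction u(n) = u(0) · (6)^n = 4 \cdot 6^{n}.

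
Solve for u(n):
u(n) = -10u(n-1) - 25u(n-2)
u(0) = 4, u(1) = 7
Characteristic equation: x² + 10x + 25 = 0, which is (x - (-5))².
Repeated root r = -5.
General solution: u(n) = (A + Bn)·(-5)^n.
From u(0) = 4: A = 4.
From u(1) = 7: (A + B)·(-5) = 7 ⇒ B = - \frac{27}{5}.
So u(n) = \left(4 - \frac{27 n}{5}\right) \cdot (-5)^n.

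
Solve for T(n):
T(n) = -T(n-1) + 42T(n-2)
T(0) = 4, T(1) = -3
Characteristic equation: x² + x - 42 = 0, which factors as (x - (6))(x - (-7)) = 0.
Roots r₁ = 6, r₂ = -7 (distinct).
General solution: T(n) = A·(6)^n + B·(-7)^n.
From T(0) = 4: A + B = 4.
From T(1) = -3: 6A - 7B = -3.
Solving: A = \frac{25}{13}, B = \frac{27}{13}.
So T(n) = \frac{27 \left(-7\right)^{n}}{13} + \frac{25 \cdot 6^{n}}{13}.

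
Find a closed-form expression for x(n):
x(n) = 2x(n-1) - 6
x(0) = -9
First-order linear non-homogeneous.
Homogeneous solution: x_h(n) = A·(2)^n.
Try constant particular solution x_p = K: K = 2K - 6 ⇒ K = 6.
General: x(n) = A·(2)^n + 6.
Apply x(0) = -9: A + 6 = -9 ⇒ A = -15.
So x(n) = 6 - 15 \cdot 2^{n}.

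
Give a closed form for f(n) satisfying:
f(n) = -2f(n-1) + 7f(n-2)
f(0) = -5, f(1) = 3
Characteristic equation: x² + 2x - 7 = 0.
Discriminant Δ = (-2)² + 4·(7) = 32.
Roots r₁,₂ = (-2 ± √32)/2, so r₁ = -1 + 2 \sqrt{2}, r₂ = - 2 \sqrt{2} - 1.
General solution: f(n) = A·r₁^n + B·r₂^n.
From the initial conditions, A + B = -5 and r₁A + r₂B = 3.
Since r₁ - r₂ = √32: A = (3 - (-5)r₂)/√32 = - \frac{5}{2} - \frac{\sqrt{2}}{4}, and B = -5 - A = - \frac{5}{2} + \frac{\sqrt{2}}{4}.
So f(n) = \left(- \frac{5}{2} - \frac{\sqrt{2}}{4}\right)\left(-1 + 2 \sqrt{2}\right)^n + \left(- \frac{5}{2} + \frac{\sqrt{2}}{4}\right)\left(- 2 \sqrt{2} - 1\right)^n.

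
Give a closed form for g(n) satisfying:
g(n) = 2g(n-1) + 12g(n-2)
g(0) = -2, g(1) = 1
Characteristic equation: x² - 2x - 12 = 0.
Discriminant Δ = (2)² + 4·(12) = 52.
Roots r₁,₂ = (2 ± √52)/2, so r₁ = 1 + \sqrt{13}, r₂ = 1 - \sqrt{13}.
General solution: g(n) = A·r₁^n + B·r₂^n.
From the initial conditions, A + B = -2 and r₁A + r₂B = 1.
Since r₁ - r₂ = √52: A = (1 - (-2)r₂)/√52 = -1 + \frac{3 \sqrt{13}}{26}, and B = -2 - A = -1 - \frac{3 \sqrt{13}}{26}.
So g(n) = \left(-1 + \frac{3 \sqrt{13}}{26}\right)\left(1 + \sqrt{13}\right)^n + \left(-1 - \frac{3 \sqrt{13}}{26}\right)\left(1 - \sqrt{13}\right)^n.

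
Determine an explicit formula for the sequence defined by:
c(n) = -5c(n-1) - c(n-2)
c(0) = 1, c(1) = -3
Characteristic equation: x² + 5x + 1 = 0.
Discriminant Δ = (-5)² + 4·(-1) = 21.
Roots r₁,₂ = (-5 ± √21)/2, so r₁ = - \frac{5}{2} + \frac{\sqrt{21}}{2}, r₂ = - \frac{5}{2} - \frac{\sqrt{21}}{2}.
General solution: c(n) = A·r₁^n + B·r₂^n.
From the initial conditions, A + B = 1 and r₁A + r₂B = -3.
Since r₁ - r₂ = √21: A = (-3 - (1)r₂)/√21 = \frac{1}{2} - \frac{\sqrt{21}}{42}, and B = 1 - A = \frac{\sqrt{21}}{42} + \frac{1}{2}.
So c(n) = \left(\frac{1}{2} - \frac{\sqrt{21}}{42}\right)\left(- \frac{5}{2} + \frac{\sqrt{21}}{2}\right)^n + \left(\frac{\sqrt{21}}{42} + \frac{1}{2}\right)\left(- \frac{5}{2} - \frac{\sqrt{21}}{2}\right)^n.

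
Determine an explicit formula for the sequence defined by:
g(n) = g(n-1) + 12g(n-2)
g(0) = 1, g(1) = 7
Characteristic equation: x² - x - 12 = 0, which factors as (x - (4))(x - (-3)) = 0.
Roots r₁ = 4, r₂ = -3 (distinct).
General solution: g(n) = A·(4)^n + B·(-3)^n.
From g(0) = 1: A + B = 1.
From g(1) = 7: 4A - 3B = 7.
Solving: A = \frac{10}{7}, B = - \frac{3}{7}.
So g(n) = - \frac{3 \left(-3\right)^{n}}{7} + \frac{10 \cdot 4^{n}}{7}.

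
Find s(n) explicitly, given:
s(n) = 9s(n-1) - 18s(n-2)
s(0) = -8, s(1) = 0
Characteristic equation: x² - 9x + 18 = 0, which factors as (x - (6))(x - (3)) = 0.
Roots r₁ = 6, r₂ = 3 (distinct).
General solution: s(n) = A·(6)^n + B·(3)^n.
From s(0) = -8: A + B = -8.
From s(1) = 0: 6A + 3B = 0.
Solving: A = 8, B = -16.
So s(n) = - 16 \cdot 3^{n} + 8 \cdot 6^{n}.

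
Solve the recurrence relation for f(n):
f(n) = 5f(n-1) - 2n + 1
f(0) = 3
First-order linear with linear forcing.
Homogeneous solution: f_h(n) = A·(5)^n.
Try particular f_p(n) = pn + q. Substituting:
  pn + q = 5(p(n-1) + q) - 2n + 1.
Matching the n-coefficient: p = 5p - 2 ⇒ p = \frac{1}{2}.
Matching constants: q = -5p + 5q + 1 ⇒ q = \frac{3}{8}.
General: f(n) = A·(5)^n + \frac{n}{2} + \frac{3}{8}.
Apply f(0) = 3: A + \frac{3}{8} = 3 ⇒ A = \frac{21}{8}.
So f(n) = \frac{21 \cdot 5^{n}}{8} + \frac{n}{2} + \frac{3}{8}.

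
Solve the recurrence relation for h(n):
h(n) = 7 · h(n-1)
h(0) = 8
Pure geometric recurrence with ratio 7.
By induction h(n) = h(0) · (7)^n = 8 \cdot 7^{n}.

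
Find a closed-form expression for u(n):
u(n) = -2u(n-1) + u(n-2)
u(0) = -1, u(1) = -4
Characteristic equation: x² + 2x - 1 = 0.
Discriminant Δ = (-2)² + 4·(1) = 8.
Roots r₁,₂ = (-2 ± √8)/2, so r₁ = -1 + \sqrt{2}, r₂ = - \sqrt{2} - 1.
General solution: u(n) = A·r₁^n + B·r₂^n.
From the initial conditions, A + B = -1 and r₁A + r₂B = -4.
Since r₁ - r₂ = √8: A = (-4 - (-1)r₂)/√8 = - \frac{5 \sqrt{2}}{4} - \frac{1}{2}, and B = -1 - A = - \frac{1}{2} + \frac{5 \sqrt{2}}{4}.
So u(n) = \left(- \frac{5 \sqrt{2}}{4} - \frac{1}{2}\right)\left(-1 + \sqrt{2}\right)^n + \left(- \frac{1}{2} + \frac{5 \sqrt{2}}{4}\right)\left(- \sqrt{2} - 1\right)^n.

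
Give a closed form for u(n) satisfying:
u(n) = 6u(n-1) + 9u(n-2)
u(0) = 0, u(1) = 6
Characteristic equation: x² - 6x - 9 = 0.
Discriminant Δ = (6)² + 4·(9) = 72.
Roots r₁,₂ = (6 ± √72)/2, so r₁ = 3 + 3 \sqrt{2}, r₂ = 3 - 3 \sqrt{2}.
General solution: u(n) = A·r₁^n + B·r₂^n.
From the initial conditions, A + B = 0 and r₁A + r₂B = 6.
Since r₁ - r₂ = √72: A = (6 - (0)r₂)/√72 = \frac{\sqrt{2}}{2}, and B = 0 - A = - \frac{\sqrt{2}}{2}.
So u(n) = \left(\frac{\sqrt{2}}{2}\right)\left(3 + 3 \sqrt{2}\right)^n + \left(- \frac{\sqrt{2}}{2}\right)\left(3 - 3 \sqrt{2}\right)^n.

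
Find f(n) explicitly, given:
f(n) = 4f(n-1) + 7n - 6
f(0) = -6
First-order linear with linear forcing.
Homogeneous solution: f_h(n) = A·(4)^n.
Try particular f_p(n) = pn + q. Substituting:
  pn + q = 4(p(n-1) + q) + 7n - 6.
Matching the n-coefficient: p = 4p + 7 ⇒ p = - \frac{7}{3}.
Matching constants: q = -4p + 4q - 6 ⇒ q = - \frac{10}{9}.
General: f(n) = A·(4)^n - \frac{7 n}{3} - \frac{10}{9}.
Apply f(0) = -6: A - \frac{10}{9} = -6 ⇒ A = - \frac{44}{9}.
So f(n) = - \frac{44 \cdot 4^{n}}{9} - \frac{7 n}{3} - \frac{10}{9}.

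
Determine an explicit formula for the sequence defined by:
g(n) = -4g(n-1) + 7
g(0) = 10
First-order linear non-homogeneous.
Homogeneous solution: g_h(n) = A·(-4)^n.
Try constant particular solution g_p = K: K = -4K + 7 ⇒ K = \frac{7}{5}.
General: g(n) = A·(-4)^n + \frac{7}{5}.
Apply g(0) = 10: A + \frac{7}{5} = 10 ⇒ A = \frac{43}{5}.
So g(n) = \frac{43 \left(-4\right)^{n}}{5} + \frac{7}{5}.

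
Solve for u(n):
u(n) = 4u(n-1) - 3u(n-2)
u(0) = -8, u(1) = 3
Characteristic equation: x² - 4x + 3 = 0, which factors as (x - (1))(x - (3)) = 0.
Roots r₁ = 1, r₂ = 3 (distinct).
General solution: u(n) = A·(1)^n + B·(3)^n.
From u(0) = -8: A + B = -8.
From u(1) = 3: A + 3B = 3.
Solving: A = - \frac{27}{2}, B = \frac{11}{2}.
So u(n) = \frac{11 \cdot 3^{n}}{2} - \frac{27}{2}.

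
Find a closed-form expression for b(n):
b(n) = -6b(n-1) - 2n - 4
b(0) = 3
First-order linear with linear forcing.
Homogeneous solution: b_h(n) = A·(-6)^n.
Try particular b_p(n) = pn + q. Substituting:
  pn + q = -6(p(n-1) + q) - 2n - 4.
Matching the n-coefficient: p = -6p - 2 ⇒ p = - \frac{2}{7}.
Matching constants: q = 6p - 6q - 4 ⇒ q = - \frac{40}{49}.
General: b(n) = A·(-6)^n - \frac{2 n}{7} - \frac{40}{49}.
Apply b(0) = 3: A - \frac{40}{49} = 3 ⇒ A = \frac{187}{49}.
So b(n) = \frac{187 \left(-6\right)^{n}}{49} - \frac{2 n}{7} - \frac{40}{49}.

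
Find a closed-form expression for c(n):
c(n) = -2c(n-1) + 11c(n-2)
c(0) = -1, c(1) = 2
Characteristic equation: x² + 2x - 11 = 0.
Discriminant Δ = (-2)² + 4·(11) = 48.
Roots r₁,₂ = (-2 ± √48)/2, so r₁ = -1 + 2 \sqrt{3}, r₂ = - 2 \sqrt{3} - 1.
General solution: c(n) = A·r₁^n + B·r₂^n.
From the initial conditions, A + B = -1 and r₁A + r₂B = 2.
Since r₁ - r₂ = √48: A = (2 - (-1)r₂)/√48 = - \frac{1}{2} + \frac{\sqrt{3}}{12}, and B = -1 - A = - \frac{1}{2} - \frac{\sqrt{3}}{12}.
So c(n) = \left(- \frac{1}{2} + \frac{\sqrt{3}}{12}\right)\left(-1 + 2 \sqrt{3}\right)^n + \left(- \frac{1}{2} - \frac{\sqrt{3}}{12}\right)\left(- 2 \sqrt{3} - 1\right)^n.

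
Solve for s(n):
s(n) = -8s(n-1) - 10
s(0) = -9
First-order linear non-homogeneous.
Homogeneous solution: s_h(n) = A·(-8)^n.
Try constant particular solution s_p = K: K = -8K - 10 ⇒ K = - \frac{10}{9}.
General: s(n) = A·(-8)^n - \frac{10}{9}.
Apply s(0) = -9: A - \frac{10}{9} = -9 ⇒ A = - \frac{71}{9}.
So s(n) = - \frac{71 \left(-8\right)^{n}}{9} - \frac{10}{9}.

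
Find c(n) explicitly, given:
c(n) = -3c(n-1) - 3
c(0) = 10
First-order linear non-homogeneous.
Homogeneous solution: c_h(n) = A·(-3)^n.
Try constant particular solution c_p = K: K = -3K - 3 ⇒ K = - \frac{3}{4}.
General: c(n) = A·(-3)^n - \frac{3}{4}.
Apply c(0) = 10: A - \frac{3}{4} = 10 ⇒ A = \frac{43}{4}.
So c(n) = \frac{43 \left(-3\right)^{n}}{4} - \frac{3}{4}.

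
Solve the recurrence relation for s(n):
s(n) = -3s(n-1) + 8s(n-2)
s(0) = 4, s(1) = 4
Characteristic equation: x² + 3x - 8 = 0.
Discriminant Δ = (-3)² + 4·(8) = 41.
Roots r₁,₂ = (-3 ± √41)/2, so r₁ = - \frac{3}{2} + \frac{\sqrt{41}}{2}, r₂ = - \frac{\sqrt{41}}{2} - \frac{3}{2}.
General solution: s(n) = A·r₁^n + B·r₂^n.
From the initial conditions, A + B = 4 and r₁A + r₂B = 4.
Since r₁ - r₂ = √41: A = (4 - (4)r₂)/√41 = \frac{10 \sqrt{41}}{41} + 2, and B = 4 - A = 2 - \frac{10 \sqrt{41}}{41}.
So s(n) = \left(\frac{10 \sqrt{41}}{41} + 2\right)\left(- \frac{3}{2} + \frac{\sqrt{41}}{2}\right)^n + \left(2 - \frac{10 \sqrt{41}}{41}\right)\left(- \frac{\sqrt{41}}{2} - \frac{3}{2}\right)^n.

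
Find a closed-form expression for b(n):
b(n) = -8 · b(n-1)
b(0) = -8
Pure geometric recurrence with ratio -8.
By induction b(n) = b(0) · (-8)^n = - 8 \left(-8\right)^{n}.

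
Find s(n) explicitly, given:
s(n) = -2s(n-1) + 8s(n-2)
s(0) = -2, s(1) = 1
Characteristic equation: x² + 2x - 8 = 0, which factors as (x - (2))(x - (-4)) = 0.
Roots r₁ = 2, r₂ = -4 (distinct).
General solution: s(n) = A·(2)^n + B·(-4)^n.
From s(0) = -2: A + B = -2.
From s(1) = 1: 2A - 4B = 1.
Solving: A = - \frac{7}{6}, B = - \frac{5}{6}.
So s(n) = - \frac{5 \left(-4\right)^{n}}{6} - \frac{7 \cdot 2^{n}}{6}.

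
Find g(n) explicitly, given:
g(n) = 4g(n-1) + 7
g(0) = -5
First-order linear non-homogeneous.
Homogeneous solution: g_h(n) = A·(4)^n.
Try constant particular solution g_p = K: K = 4K + 7 ⇒ K = - \frac{7}{3}.
General: g(n) = A·(4)^n - \frac{7}{3}.
Apply g(0) = -5: A - \frac{7}{3} = -5 ⇒ A = - \frac{8}{3}.
So g(n) = - \frac{8 \cdot 4^{n}}{3} - \frac{7}{3}.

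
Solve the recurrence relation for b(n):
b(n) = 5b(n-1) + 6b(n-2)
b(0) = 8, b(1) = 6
Characteristic equation: x² - 5x - 6 = 0, which factors as (x - (-1))(x - (6)) = 0.
Roots r₁ = -1, r₂ = 6 (distinct).
General solution: b(n) = A·(-1)^n + B·(6)^n.
From b(0) = 8: A + B = 8.
From b(1) = 6: -A + 6B = 6.
Solving: A = 6, B = 2.
So b(n) = 6 \left(-1\right)^{n} + 2 \cdot 6^{n}.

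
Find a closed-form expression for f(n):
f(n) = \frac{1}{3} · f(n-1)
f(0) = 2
Pure geometric recurrence with ratio \frac{1}{3}.
By induction f(n) = f(0) · (\frac{1}{3})^n = 2 \cdot 3^{- n}.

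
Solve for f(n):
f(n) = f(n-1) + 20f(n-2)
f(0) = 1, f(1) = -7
Characteristic equation: x² - x - 20 = 0, which factors as (x - (5))(x - (-4)) = 0.
Roots r₁ = 5, r₂ = -4 (distinct).
General solution: f(n) = A·(5)^n + B·(-4)^n.
From f(0) = 1: A + B = 1.
From f(1) = -7: 5A - 4B = -7.
Solving: A = - \frac{1}{3}, B = \frac{4}{3}.
So f(n) = \frac{4 \left(-4\right)^{n}}{3} - \frac{5^{n}}{3}.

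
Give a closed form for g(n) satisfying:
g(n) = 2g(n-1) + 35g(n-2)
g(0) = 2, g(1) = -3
Characteristic equation: x² - 2x - 35 = 0, which factors as (x - (7))(x - (-5)) = 0.
Roots r₁ = 7, r₂ = -5 (distinct).
General solution: g(n) = A·(7)^n + B·(-5)^n.
From g(0) = 2: A + B = 2.
From g(1) = -3: 7A - 5B = -3.
Solving: A = \frac{7}{12}, B = \frac{17}{12}.
So g(n) = \frac{17 \left(-5\right)^{n}}{12} + \frac{7 \cdot 7^{n}}{12}.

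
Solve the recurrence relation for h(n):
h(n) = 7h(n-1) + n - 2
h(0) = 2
First-order linear with linear forcing.
Homogeneous solution: h_h(n) = A·(7)^n.
Try particular h_p(n) = pn + q. Substituting:
  pn + q = 7(p(n-1) + q) + n - 2.
Matching the n-coefficient: p = 7p + 1 ⇒ p = - \frac{1}{6}.
Matching constants: q = -7p + 7q - 2 ⇒ q = \frac{5}{36}.
General: h(n) = A·(7)^n - \frac{n}{6} + \frac{5}{36}.
Apply h(0) = 2: A + \frac{5}{36} = 2 ⇒ A = \frac{67}{36}.
So h(n) = \frac{67 \cdot 7^{n}}{36} - \frac{n}{6} + \frac{5}{36}.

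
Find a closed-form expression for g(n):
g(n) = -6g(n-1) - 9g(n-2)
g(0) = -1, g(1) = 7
Characteristic equation: x² + 6x + 9 = 0, which is (x - (-3))².
Repeated root r = -3.
General solution: g(n) = (A + Bn)·(-3)^n.
From g(0) = -1: A = -1.
From g(1) = 7: (A + B)·(-3) = 7 ⇒ B = - \frac{4}{3}.
So g(n) = \left(- \frac{4 n}{3} - 1\right) \cdot (-3)^n.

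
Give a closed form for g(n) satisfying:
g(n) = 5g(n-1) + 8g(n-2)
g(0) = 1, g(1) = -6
Characteristic equation: x² - 5x - 8 = 0.
Discriminant Δ = (5)² + 4·(8) = 57.
Roots r₁,₂ = (5 ± √57)/2, so r₁ = \frac{5}{2} + \frac{\sqrt{57}}{2}, r₂ = \frac{5}{2} - \frac{\sqrt{57}}{2}.
General solution: g(n) = A·r₁^n + B·r₂^n.
From the initial conditions, A + B = 1 and r₁A + r₂B = -6.
Since r₁ - r₂ = √57: A = (-6 - (1)r₂)/√57 = \frac{1}{2} - \frac{17 \sqrt{57}}{114}, and B = 1 - A = \frac{1}{2} + \frac{17 \sqrt{57}}{114}.
So g(n) = \left(\frac{1}{2} - \frac{17 \sqrt{57}}{114}\right)\left(\frac{5}{2} + \frac{\sqrt{57}}{2}\right)^n + \left(\frac{1}{2} + \frac{17 \sqrt{57}}{114}\right)\left(\frac{5}{2} - \frac{\sqrt{57}}{2}\right)^n.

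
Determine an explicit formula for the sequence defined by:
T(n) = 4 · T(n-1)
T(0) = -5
Pure geometric recurrence with ratio 4.
By induction T(n) = T(0) · (4)^n = - 5 \cdot 4^{n}.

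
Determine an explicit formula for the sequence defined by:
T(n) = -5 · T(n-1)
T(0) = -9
Pure geometric recurrence with ratio -5.
By induction T(n) = T(0) · (-5)^n = - 9 \left(-5\right)^{n}.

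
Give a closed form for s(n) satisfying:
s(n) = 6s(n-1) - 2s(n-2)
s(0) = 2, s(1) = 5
Characteristic equation: x² - 6x + 2 = 0.
Discriminant Δ = (6)² + 4·(-2) = 28.
Roots r₁,₂ = (6 ± √28)/2, so r₁ = \sqrt{7} + 3, r₂ = 3 - \sqrt{7}.
General solution: s(n) = A·r₁^n + B·r₂^n.
From the initial conditions, A + B = 2 and r₁A + r₂B = 5.
Since r₁ - r₂ = √28: A = (5 - (2)r₂)/√28 = 1 - \frac{\sqrt{7}}{14}, and B = 2 - A = \frac{\sqrt{7}}{14} + 1.
So s(n) = \left(1 - \frac{\sqrt{7}}{14}\right)\left(\sqrt{7} + 3\right)^n + \left(\frac{\sqrt{7}}{14} + 1\right)\left(3 - \sqrt{7}\right)^n.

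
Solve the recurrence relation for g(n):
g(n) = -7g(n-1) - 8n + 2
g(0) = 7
First-order linear with linear forcing.
Homogeneous solution: g_h(n) = A·(-7)^n.
Try particular g_p(n) = pn + q. Substituting:
  pn + q = -7(p(n-1) + q) - 8n + 2.
Matching the n-coefficient: p = -7p - 8 ⇒ p = -1.
Matching constants: q = 7p - 7q + 2 ⇒ q = - \frac{5}{8}.
General: g(n) = A·(-7)^n - n - \frac{5}{8}.
Apply g(0) = 7: A - \frac{5}{8} = 7 ⇒ A = \frac{61}{8}.
So g(n) = \frac{61 \left(-7\right)^{n}}{8} - n - \frac{5}{8}.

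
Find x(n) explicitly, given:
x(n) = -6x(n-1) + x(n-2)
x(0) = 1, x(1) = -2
Characteristic equation: x² + 6x - 1 = 0.
Discriminant Δ = (-6)² + 4·(1) = 40.
Roots r₁,₂ = (-6 ± √40)/2, so r₁ = -3 + \sqrt{10}, r₂ = - \sqrt{10} - 3.
General solution: x(n) = A·r₁^n + B·r₂^n.
From the initial conditions, A + B = 1 and r₁A + r₂B = -2.
Since r₁ - r₂ = √40: A = (-2 - (1)r₂)/√40 = \frac{\sqrt{10}}{20} + \frac{1}{2}, and B = 1 - A = \frac{1}{2} - \frac{\sqrt{10}}{20}.
So x(n) = \left(\frac{\sqrt{10}}{20} + \frac{1}{2}\right)\left(-3 + \sqrt{10}\right)^n + \left(\frac{1}{2} - \frac{\sqrt{10}}{20}\right)\left(- \sqrt{10} - 3\right)^n.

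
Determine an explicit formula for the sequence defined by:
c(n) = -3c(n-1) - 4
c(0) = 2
First-order linear non-homogeneous.
Homogeneous solution: c_h(n) = A·(-3)^n.
Try constant particular solution c_p = K: K = -3K - 4 ⇒ K = -1.
General: c(n) = A·(-3)^n - 1.
Apply c(0) = 2: A - 1 = 2 ⇒ A = 3.
So c(n) = 3 \left(-3\right)^{n} - 1.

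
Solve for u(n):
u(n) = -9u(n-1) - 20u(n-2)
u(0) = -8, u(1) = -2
Characteristic equation: x² + 9x + 20 = 0, which factors as (x - (-5))(x - (-4)) = 0.
Roots r₁ = -5, r₂ = -4 (distinct).
General solution: u(n) = A·(-5)^n + B·(-4)^n.
From u(0) = -8: A + B = -8.
From u(1) = -2: -5A - 4B = -2.
Solving: A = 34, B = -42.
So u(n) = - 42 \left(-4\right)^{n} + 34 \left(-5\right)^{n}.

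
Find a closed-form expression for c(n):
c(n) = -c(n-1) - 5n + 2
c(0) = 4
First-order linear with linear forcing.
Homogeneous solution: c_h(n) = A·(-1)^n.
Try particular c_p(n) = pn + q. Substituting:
  pn + q = -(p(n-1) + q) - 5n + 2.
Matching the n-coefficient: p = -p - 5 ⇒ p = - \frac{5}{2}.
Matching constants: q = p - q + 2 ⇒ q = - \frac{1}{4}.
General: c(n) = A·(-1)^n - \frac{5 n}{2} - \frac{1}{4}.
Apply c(0) = 4: A - \frac{1}{4} = 4 ⇒ A = \frac{17}{4}.
So c(n) = \frac{17 \left(-1\right)^{n}}{4} - \frac{5 n}{2} - \frac{1}{4}.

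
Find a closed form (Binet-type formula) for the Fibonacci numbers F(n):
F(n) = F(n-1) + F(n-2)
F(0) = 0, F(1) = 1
This is the Fibonacci sequence.
Characteristic equation: x² - x - 1 = 0; roots r₁ = \frac{1}{2} + \frac{\sqrt{5}}{2}, r₂ = \frac{1}{2} - \frac{\sqrt{5}}{2}.
General: F(n) = A·r₁^n + B·r₂^n. Solving with F(0)=0, F(1)=1 gives A = \frac{\sqrt{5}}{5}, B = - \frac{\sqrt{5}}{5}.
So F(n) = \frac{2^{- n} \sqrt{5} \left(- \left(1 - \sqrt{5}\right)^{n} + \left(1 + \sqrt{5}\right)^{n}\right)}{5}.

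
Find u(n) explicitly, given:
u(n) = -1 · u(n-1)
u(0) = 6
Pure geometric recurrence with ratio -1.
By induction u(n) = u(0) · (-1)^n = 6 \left(-1\right)^{n}.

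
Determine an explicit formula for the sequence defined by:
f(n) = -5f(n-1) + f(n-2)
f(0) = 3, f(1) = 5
Characteristic equation: x² + 5x - 1 = 0.
Discriminant Δ = (-5)² + 4·(1) = 29.
Roots r₁,₂ = (-5 ± √29)/2, so r₁ = - \frac{5}{2} + \frac{\sqrt{29}}{2}, r₂ = - \frac{\sqrt{29}}{2} - \frac{5}{2}.
General solution: f(n) = A·r₁^n + B·r₂^n.
From the initial conditions, A + B = 3 and r₁A + r₂B = 5.
Since r₁ - r₂ = √29: A = (5 - (3)r₂)/√29 = \frac{3}{2} + \frac{25 \sqrt{29}}{58}, and B = 3 - A = \frac{3}{2} - \frac{25 \sqrt{29}}{58}.
So f(n) = \left(\frac{3}{2} + \frac{25 \sqrt{29}}{58}\right)\left(- \frac{5}{2} + \frac{\sqrt{29}}{2}\right)^n + \left(\frac{3}{2} - \frac{25 \sqrt{29}}{58}\right)\left(- \frac{\sqrt{29}}{2} - \frac{5}{2}\right)^n.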